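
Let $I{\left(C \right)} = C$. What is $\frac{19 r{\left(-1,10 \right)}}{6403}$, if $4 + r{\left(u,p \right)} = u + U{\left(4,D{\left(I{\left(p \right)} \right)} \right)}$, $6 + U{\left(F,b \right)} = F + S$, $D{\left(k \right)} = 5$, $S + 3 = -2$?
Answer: $- \frac{12}{337} \approx -0.035608$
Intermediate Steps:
$S = -5$ ($S = -3 - 2 = -5$)
$U{\left(F,b \right)} = -11 + F$ ($U{\left(F,b \right)} = -6 + \left(F - 5\right) = -6 + \left(-5 + F\right) = -11 + F$)
$r{\left(u,p \right)} = -11 + u$ ($r{\left(u,p \right)} = -4 + \left(u + \left(-11 + 4\right)\right) = -4 + \left(u - 7\right) = -4 + \left(-7 + u\right) = -11 + u$)
$\frac{19 r{\left(-1,10 \right)}}{6403} = \frac{19 \left(-11 - 1\right)}{6403} = 19 \left(-12\right) \frac{1}{6403} = \left(-228\right) \frac{1}{6403} = - \frac{12}{337}$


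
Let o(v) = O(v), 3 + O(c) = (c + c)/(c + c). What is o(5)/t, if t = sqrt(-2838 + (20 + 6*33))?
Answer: I*sqrt(655)/655 ≈ 0.039073*I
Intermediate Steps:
O(c) = -2 (O(c) = -3 + (c + c)/(c + c) = -3 + (2*c)/((2*c)) = -3 + (2*c)*(1/(2*c)) = -3 + 1 = -2)
t = 2*I*sqrt(655) (t = sqrt(-2838 + (20 + 198)) = sqrt(-2838 + 218) = sqrt(-2620) = 2*I*sqrt(655) ≈ 51.186*I)
o(v) = -2
o(5)/t = -2*(-I*sqrt(655)/1310) = -(-1)*I*sqrt(655)/655 = I*sqrt(655)/655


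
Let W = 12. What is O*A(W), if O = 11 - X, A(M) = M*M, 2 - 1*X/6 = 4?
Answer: 3312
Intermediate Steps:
X = -12 (X = 12 - 6*4 = 12 - 24 = -12)
A(M) = M²
O = 23 (O = 11 - 1*(-12) = 11 + 12 = 23)
O*A(W) = 23*12² = 23*144 = 3312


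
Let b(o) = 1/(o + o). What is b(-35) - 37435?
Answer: -2620451/70 ≈ -37435.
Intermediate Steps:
b(o) = 1/(2*o)
b(-35) - 37435 = (½)/(-35) - 37435 = (½)*(-1/35) - 37435 = -1/70 - 37435 = -2620451/70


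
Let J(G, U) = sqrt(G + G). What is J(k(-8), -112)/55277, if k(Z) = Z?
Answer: 4*I/55277 ≈ 7.2363e-5*I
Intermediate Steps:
J(G, U) = sqrt(2)*sqrt(G) (J(G, U) = sqrt(2*G) = sqrt(2)*sqrt(G))
J(k(-8), -112)/55277 = (sqrt(2)*sqrt(-8))/55277 = (sqrt(2)*(2*I*sqrt(2)))*(1/55277) = (4*I)*(1/55277) = 4*I/55277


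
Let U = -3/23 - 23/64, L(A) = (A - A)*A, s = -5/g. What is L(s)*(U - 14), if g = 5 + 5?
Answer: 0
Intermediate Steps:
g = 10
s = -½ (s = -5/10 = -5*⅒ = -½ ≈ -0.50000)
L(A) = 0 (L(A) = 0*A = 0)
U = -721/1472 (U = -3*1/23 - 23*1/64 = -3/23 - 23/64 = -721/1472 ≈ -0.48981)
L(s)*(U - 14) = 0*(-721/1472 - 14) = 0*(-21329/1472) = 0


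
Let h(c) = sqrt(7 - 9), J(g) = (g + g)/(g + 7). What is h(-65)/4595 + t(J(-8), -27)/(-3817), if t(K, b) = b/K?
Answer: 27/61072 + I*sqrt(2)/4595 ≈ 0.0004421 + 0.00030777*I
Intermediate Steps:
J(g) = 2*g/(7 + g) (J(g) = (2*g)/(7 + g) = 2*g/(7 + g))
h(c) = I*sqrt(2) (h(c) = sqrt(-2) = I*sqrt(2))
h(-65)/4595 + t(J(-8), -27)/(-3817) = (I*sqrt(2))/4595 - 27/(2*(-8)/(7 - 8))/(-3817) = (I*sqrt(2))*(1/4595) - 27/(2*(-8)/(-1))*(-1/3817) = I*sqrt(2)/4595 - 27/(2*(-8)*(-1))*(-1/3817) = I*sqrt(2)/4595 - 27/16*(-1/3817) = I*sqrt(2)/4595 + 27/61072 = 27/61072 + I*sqrt(2)/4595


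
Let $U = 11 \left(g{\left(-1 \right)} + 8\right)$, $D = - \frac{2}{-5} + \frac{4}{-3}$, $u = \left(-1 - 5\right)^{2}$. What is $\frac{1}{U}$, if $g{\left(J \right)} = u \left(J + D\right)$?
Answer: $- \frac{5}{3388} \approx -0.0014758$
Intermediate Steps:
$u = 36$ ($u = \left(-6\right)^{2} = 36$)
$D = - \frac{14}{15}$ ($D = \left(-2\right) \left(- \frac{1}{5}\right) + 4 \left(- \frac{1}{3}\right) = \frac{2}{5} - \frac{4}{3} = - \frac{14}{15} \approx -0.93333$)
$g{\left(J \right)} = - \frac{168}{5} + 36 J$ ($g{\left(J \right)} = 36 \left(J - \frac{14}{15}\right) = 36 \left(- \frac{14}{15} + J\right) = - \frac{168}{5} + 36 J$)
$U = - \frac{3388}{5}$ ($U = 11 \left(\left(- \frac{168}{5} + 36 \left(-1\right)\right) + 8\right) = 11 \left(\left(- \frac{168}{5} - 36\right) + 8\right) = 11 \left(- \frac{348}{5} + 8\right) = 11 \left(- \frac{308}{5}\right) = - \frac{3388}{5} \approx -677.6$)
$\frac{1}{U} = \frac{1}{- \frac{3388}{5}} = - \frac{5}{3388}$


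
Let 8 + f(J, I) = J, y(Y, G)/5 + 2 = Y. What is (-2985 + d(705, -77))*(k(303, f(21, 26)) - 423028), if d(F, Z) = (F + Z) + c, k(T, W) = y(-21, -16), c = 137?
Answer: 939377460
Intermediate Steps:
y(Y, G) = -10 + 5*Y
f(J, I) = -8 + J
k(T, W) = -115 (k(T, W) = -10 + 5*(-21) = -10 - 105 = -115)
d(F, Z) = 137 + F + Z (d(F, Z) = (F + Z) + 137 = 137 + F + Z)
(-2985 + d(705, -77))*(k(303, f(21, 26)) - 423028) = (-2985 + (137 + 705 - 77))*(-115 - 423028) = (-2985 + 765)*(-423143) = -2220*(-423143) = 939377460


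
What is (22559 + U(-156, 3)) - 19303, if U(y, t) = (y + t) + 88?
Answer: 3191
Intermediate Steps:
U(y, t) = 88 + t + y (U(y, t) = (t + y) + 88 = 88 + t + y)
(22559 + U(-156, 3)) - 19303 = (22559 + (88 + 3 - 156)) - 19303 = (22559 - 65) - 19303 = 22494 - 19303 = 3191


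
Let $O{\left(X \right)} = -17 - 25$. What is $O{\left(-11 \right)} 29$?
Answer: $-1218$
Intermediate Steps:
$O{\left(X \right)} = -42$ ($O{\left(X \right)} = -17 - 25 = -42$)
$O{\left(-11 \right)} 29 = \left(-42\right) 29 = -1218$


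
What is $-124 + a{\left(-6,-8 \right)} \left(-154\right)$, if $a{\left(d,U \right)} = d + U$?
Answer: $2032$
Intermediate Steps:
$a{\left(d,U \right)} = U + d$
$-124 + a{\left(-6,-8 \right)} \left(-154\right) = -124 + \left(-8 - 6\right) \left(-154\right) = -124 - -2156 = -124 + 2156 = 2032$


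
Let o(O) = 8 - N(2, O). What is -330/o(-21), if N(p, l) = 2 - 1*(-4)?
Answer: -165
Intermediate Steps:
N(p, l) = 6 (N(p, l) = 2 + 4 = 6)
o(O) = 2 (o(O) = 8 - 1*6 = 8 - 6 = 2)
-330/o(-21) = -330/2 = -330*½ = -165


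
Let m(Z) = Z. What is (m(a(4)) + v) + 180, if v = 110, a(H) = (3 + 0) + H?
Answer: 297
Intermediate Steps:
a(H) = 3 + H
(m(a(4)) + v) + 180 = ((3 + 4) + 110) + 180 = (7 + 110) + 180 = 117 + 180 = 297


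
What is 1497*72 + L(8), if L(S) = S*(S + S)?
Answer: 107912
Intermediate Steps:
L(S) = 2*S**2 (L(S) = S*(2*S) = 2*S**2)
1497*72 + L(8) = 1497*72 + 2*8**2 = 107784 + 2*64 = 107784 + 128 = 107912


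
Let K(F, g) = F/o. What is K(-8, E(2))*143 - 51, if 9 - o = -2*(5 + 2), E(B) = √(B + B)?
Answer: -2317/23 ≈ -100.74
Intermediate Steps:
E(B) = √2*√B (E(B) = √(2*B) = √2*√B)
o = 23 (o = 9 - (-2)*(5 + 2) = 9 - (-2)*7 = 9 - 1*(-14) = 9 + 14 = 23)
K(F, g) = F/23
K(-8, E(2))*143 - 51 = ((1/23)*(-8))*143 - 51 = -8/23*143 - 51 = -1144/23 - 51 = -2317/23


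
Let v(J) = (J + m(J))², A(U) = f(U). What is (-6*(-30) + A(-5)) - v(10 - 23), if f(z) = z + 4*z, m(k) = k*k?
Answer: -24181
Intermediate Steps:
m(k) = k²
f(z) = 5*z
A(U) = 5*U
v(J) = (J + J²)²
(-6*(-30) + A(-5)) - v(10 - 23) = (-6*(-30) + 5*(-5)) - (10 - 23)²*(1 + (10 - 23))² = (180 - 25) - (-13)²*(1 - 13)² = 155 - 169*(-12)² = 155 - 169*144 = 155 - 1*24336 = 155 - 24336 = -24181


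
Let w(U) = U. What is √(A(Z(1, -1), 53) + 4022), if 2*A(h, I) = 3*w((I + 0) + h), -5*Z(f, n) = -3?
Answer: 4*√6410/5 ≈ 64.050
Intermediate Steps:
Z(f, n) = ⅗ (Z(f, n) = -⅕*(-3) = ⅗)
A(h, I) = 3*I/2 + 3*h/2 (A(h, I) = (3*((I + 0) + h))/2 = (3*(I + h))/2 = (3*I + 3*h)/2 = 3*I/2 + 3*h/2)
√(A(Z(1, -1), 53) + 4022) = √(((3/2)*53 + (3/2)*(⅗)) + 4022) = √((159/2 + 9/10) + 4022) = √(402/5 + 4022) = √(20512/5) = 4*√6410/5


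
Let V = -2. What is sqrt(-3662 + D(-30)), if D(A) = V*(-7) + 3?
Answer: 27*I*sqrt(5) ≈ 60.374*I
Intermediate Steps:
D(A) = 17 (D(A) = -2*(-7) + 3 = 14 + 3 = 17)
sqrt(-3662 + D(-30)) = sqrt(-3662 + 17) = sqrt(-3645) = 27*I*sqrt(5)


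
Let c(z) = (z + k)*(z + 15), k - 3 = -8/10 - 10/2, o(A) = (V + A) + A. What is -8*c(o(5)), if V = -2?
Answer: -4784/5 ≈ -956.80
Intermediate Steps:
o(A) = -2 + 2*A (o(A) = (-2 + A) + A = -2 + 2*A)
k = -14/5 (k = 3 + (-8/10 - 10/2) = 3 + (-8*1/10 - 10*1/2) = 3 + (-4/5 - 5) = 3 - 29/5 = -14/5 ≈ -2.8000)
c(z) = (15 + z)*(-14/5 + z) (c(z) = (z - 14/5)*(z + 15) = (-14/5 + z)*(15 + z) = (15 + z)*(-14/5 + z))
-8*c(o(5)) = -8*(-42 + (-2 + 2*5)**2 + 61*(-2 + 2*5)/5) = -8*(-42 + (-2 + 10)**2 + 61*(-2 + 10)/5) = -8*(-42 + 8**2 + (61/5)*8) = -8*(-42 + 64 + 488/5) = -8*598/5 = -4784/5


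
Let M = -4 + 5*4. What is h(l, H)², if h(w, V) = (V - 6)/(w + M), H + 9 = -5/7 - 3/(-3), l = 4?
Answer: 10609/19600 ≈ 0.54128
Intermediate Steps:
H = -61/7 (H = -9 + (-5/7 - 3/(-3)) = -9 + (-5*⅐ - 3*(-⅓)) = -9 + (-5/7 + 1) = -9 + 2/7 = -61/7 ≈ -8.7143)
M = 16 (M = -4 + 20 = 16)
h(w, V) = (-6 + V)/(16 + w) (h(w, V) = (V - 6)/(w + 16) = (-6 + V)/(16 + w))
h(l, H)² = ((-6 - 61/7)/(16 + 4))² = (-103/7/20)² = ((1/20)*(-103/7))² = (-103/140)² = 10609/19600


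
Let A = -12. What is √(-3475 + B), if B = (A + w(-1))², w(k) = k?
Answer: I*√3306 ≈ 57.498*I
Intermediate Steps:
B = 169 (B = (-12 - 1)² = (-13)² = 169)
√(-3475 + B) = √(-3475 + 169) = √(-3306) = I*√3306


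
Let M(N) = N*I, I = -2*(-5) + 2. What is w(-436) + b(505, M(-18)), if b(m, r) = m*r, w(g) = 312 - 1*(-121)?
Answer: -108647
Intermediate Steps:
I = 12 (I = 10 + 2 = 12)
M(N) = 12*N (M(N) = N*12 = 12*N)
w(g) = 433 (w(g) = 312 + 121 = 433)
w(-436) + b(505, M(-18)) = 433 + 505*(12*(-18)) = 433 + 505*(-216) = 433 - 109080 = -108647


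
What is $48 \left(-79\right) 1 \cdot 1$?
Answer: $-3792$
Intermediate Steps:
$48 \left(-79\right) 1 \cdot 1 = \left(-3792\right) 1 = -3792$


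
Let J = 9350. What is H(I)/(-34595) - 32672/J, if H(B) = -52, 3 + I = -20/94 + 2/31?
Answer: -604172/172975 ≈ -3.4928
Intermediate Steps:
I = -4587/1457 (I = -3 + (-20/94 + 2/31) = -3 + (-20*1/94 + 2*(1/31)) = -3 + (-10/47 + 2/31) = -3 - 216/1457 = -4587/1457 ≈ -3.1483)
H(I)/(-34595) - 32672/J = -52/(-34595) - 32672/9350 = -52*(-1/34595) - 32672*1/9350 = 52/34595 - 16336/4675 = -604172/172975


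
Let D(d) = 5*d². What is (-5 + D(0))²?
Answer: 25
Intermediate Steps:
(-5 + D(0))² = (-5 + 5*0²)² = (-5 + 5*0)² = (-5 + 0)² = (-5)² = 25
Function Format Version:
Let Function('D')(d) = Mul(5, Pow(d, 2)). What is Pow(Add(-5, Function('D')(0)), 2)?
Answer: 25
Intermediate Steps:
Pow(Add(-5, Function('D')(0)), 2) = Pow(Add(-5, Mul(5, Pow(0, 2))), 2) = Pow(Add(-5, Mul(5, 0)), 2) = Pow(Add(-5, 0), 2) = Pow(-5, 2) = 25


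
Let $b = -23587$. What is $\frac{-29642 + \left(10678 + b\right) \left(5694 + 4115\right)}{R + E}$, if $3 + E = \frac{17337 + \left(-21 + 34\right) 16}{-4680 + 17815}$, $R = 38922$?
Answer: $- \frac{332720118421}{102243722} \approx -3254.2$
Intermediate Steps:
$E = - \frac{4372}{2627}$ ($E = -3 + \frac{17337 + \left(-21 + 34\right) 16}{-4680 + 17815} = -3 + \frac{17337 + 13 \cdot 16}{13135} = -3 + \left(17337 + 208\right) \frac{1}{13135} = -3 + 17545 \cdot \frac{1}{13135} = -3 + \frac{3509}{2627} = - \frac{4372}{2627} \approx -1.6643$)
$\frac{-29642 + \left(10678 + b\right) \left(5694 + 4115\right)}{R + E} = \frac{-29642 + \left(10678 - 23587\right) \left(5694 + 4115\right)}{38922 - \frac{4372}{2627}} = \frac{-29642 - 126624381}{\frac{102243722}{2627}} = \left(-29642 - 126624381\right) \frac{2627}{102243722} = \left(-126654023\right) \frac{2627}{102243722} = - \frac{332720118421}{102243722}$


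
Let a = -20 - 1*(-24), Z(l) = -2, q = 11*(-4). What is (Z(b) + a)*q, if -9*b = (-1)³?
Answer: -88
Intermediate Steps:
q = -44
b = ⅑ (b = -⅑*(-1)³ = -⅑*(-1) = ⅑ ≈ 0.11111)
a = 4 (a = -20 + 24 = 4)
(Z(b) + a)*q = (-2 + 4)*(-44) = 2*(-44) = -88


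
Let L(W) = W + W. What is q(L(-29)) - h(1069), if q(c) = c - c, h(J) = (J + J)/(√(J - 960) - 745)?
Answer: 796405/277458 + 1069*√109/277458 ≈ 2.9106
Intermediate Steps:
h(J) = 2*J/(-745 + √(-960 + J)) (h(J) = (2*J)/(√(-960 + J) - 745) = (2*J)/(-745 + √(-960 + J)) = 2*J/(-745 + √(-960 + J)))
L(W) = 2*W
q(c) = 0
q(L(-29)) - h(1069) = 0 - 2*1069/(-745 + √(-960 + 1069)) = 0 - 2*1069/(-745 + √109) = 0 - 2138/(-745 + √109) = -2138/(-745 + √109)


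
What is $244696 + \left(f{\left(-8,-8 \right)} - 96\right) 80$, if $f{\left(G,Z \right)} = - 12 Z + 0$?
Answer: $244696$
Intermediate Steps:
$f{\left(G,Z \right)} = - 12 Z$
$244696 + \left(f{\left(-8,-8 \right)} - 96\right) 80 = 244696 + \left(\left(-12\right) \left(-8\right) - 96\right) 80 = 244696 + \left(96 - 96\right) 80 = 244696 + 0 \cdot 80 = 244696 + 0 = 244696$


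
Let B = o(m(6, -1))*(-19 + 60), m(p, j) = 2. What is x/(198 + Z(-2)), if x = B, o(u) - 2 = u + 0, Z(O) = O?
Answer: 41/49 ≈ 0.83673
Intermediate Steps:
o(u) = 2 + u (o(u) = 2 + (u + 0) = 2 + u)
B = 164 (B = (2 + 2)*(-19 + 60) = 4*41 = 164)
x = 164
x/(198 + Z(-2)) = 164/(198 - 2) = 164/196 = (1/196)*164 = 41/49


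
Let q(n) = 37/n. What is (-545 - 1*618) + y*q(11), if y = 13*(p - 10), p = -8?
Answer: -21451/11 ≈ -1950.1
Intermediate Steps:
y = -234 (y = 13*(-8 - 10) = 13*(-18) = -234)
(-545 - 1*618) + y*q(11) = (-545 - 1*618) - 8658/11 = (-545 - 618) - 8658/11 = -1163 - 234*37/11 = -1163 - 8658/11 = -21451/11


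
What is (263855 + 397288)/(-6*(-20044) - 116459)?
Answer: 661143/3805 ≈ 173.76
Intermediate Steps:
(263855 + 397288)/(-6*(-20044) - 116459) = 661143/(120264 - 116459) = 661143/3805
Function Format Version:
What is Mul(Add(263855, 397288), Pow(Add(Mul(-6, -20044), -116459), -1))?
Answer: Rational(661143, 3805) ≈ 173.76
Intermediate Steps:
Mul(Add(263855, 397288), Pow(Add(Mul(-6, -20044), -116459), -1)) = Mul(661143, Pow(Add(120264, -116459), -1)) = Mul(661143, Pow(3805, -1)) = Mul(661143, Rational(1, 3805)) = Rational(661143, 3805)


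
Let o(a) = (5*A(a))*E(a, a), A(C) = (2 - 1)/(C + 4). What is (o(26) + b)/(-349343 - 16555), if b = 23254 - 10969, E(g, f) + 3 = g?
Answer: -73733/2195388 ≈ -0.033585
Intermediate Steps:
E(g, f) = -3 + g
A(C) = 1/(4 + C)
b = 12285
o(a) = 5*(-3 + a)/(4 + a) (o(a) = (5/(4 + a))*(-3 + a) = 5*(-3 + a)/(4 + a))
(o(26) + b)/(-349343 - 16555) = (5*(-3 + 26)/(4 + 26) + 12285)/(-349343 - 16555) = (5*23/30 + 12285)/(-365898) = (5*(1/30)*23 + 12285)*(-1/365898) = (23/6 + 12285)*(-1/365898) = (73733/6)*(-1/365898) = -73733/2195388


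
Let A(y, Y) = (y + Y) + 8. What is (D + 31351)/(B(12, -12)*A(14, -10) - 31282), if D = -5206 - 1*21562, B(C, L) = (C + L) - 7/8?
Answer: -9166/62585 ≈ -0.14646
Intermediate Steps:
A(y, Y) = 8 + Y + y (A(y, Y) = (Y + y) + 8 = 8 + Y + y)
B(C, L) = -7/8 + C + L (B(C, L) = (C + L) - 7*⅛ = (C + L) - 7/8 = -7/8 + C + L)
D = -26768 (D = -5206 - 21562 = -26768)
(D + 31351)/(B(12, -12)*A(14, -10) - 31282) = (-26768 + 31351)/((-7/8 + 12 - 12)*(8 - 10 + 14) - 31282) = 4583/(-7/8*12 - 31282) = 4583/(-21/2 - 31282) = 4583/(-62585/2) = 4583*(-2/62585) = -9166/62585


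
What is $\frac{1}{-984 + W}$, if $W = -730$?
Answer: $- \frac{1}{1714} \approx -0.00058343$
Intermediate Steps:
$\frac{1}{-984 + W} = \frac{1}{-984 - 730} = \frac{1}{-1714} = - \frac{1}{1714}$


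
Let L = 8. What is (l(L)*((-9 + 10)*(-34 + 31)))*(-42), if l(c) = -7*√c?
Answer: -1764*√2 ≈ -2494.7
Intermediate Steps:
(l(L)*((-9 + 10)*(-34 + 31)))*(-42) = ((-14*√2)*((-9 + 10)*(-34 + 31)))*(-42) = ((-14*√2)*(1*(-3)))*(-42) = (-14*√2*(-3))*(-42) = (42*√2)*(-42) = -1764*√2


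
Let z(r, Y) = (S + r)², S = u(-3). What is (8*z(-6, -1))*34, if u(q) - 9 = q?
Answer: 0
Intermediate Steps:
u(q) = 9 + q
S = 6 (S = 9 - 3 = 6)
z(r, Y) = (6 + r)²
(8*z(-6, -1))*34 = (8*(6 - 6)²)*34 = (8*0²)*34 = (8*0)*34 = 0*34 = 0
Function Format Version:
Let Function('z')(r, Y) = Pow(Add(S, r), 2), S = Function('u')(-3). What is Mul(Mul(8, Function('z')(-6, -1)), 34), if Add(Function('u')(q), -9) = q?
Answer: 0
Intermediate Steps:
Function('u')(q) = Add(9, q)
S = 6 (S = Add(9, -3) = 6)
Function('z')(r, Y) = Pow(Add(6, r), 2)
Mul(Mul(8, Function('z')(-6, -1)), 34) = Mul(Mul(8, Pow(Add(6, -6), 2)), 34) = Mul(Mul(8, Pow(0, 2)), 34) = Mul(Mul(8, 0), 34) = Mul(0, 34) = 0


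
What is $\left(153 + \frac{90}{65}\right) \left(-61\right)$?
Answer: $- \frac{122427}{13} \approx -9417.5$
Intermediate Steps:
$\left(153 + \frac{90}{65}\right) \left(-61\right) = \left(153 + 90 \cdot \frac{1}{65}\right) \left(-61\right) = \left(153 + \frac{18}{13}\right) \left(-61\right) = \frac{2007}{13} \left(-61\right) = - \frac{122427}{13}$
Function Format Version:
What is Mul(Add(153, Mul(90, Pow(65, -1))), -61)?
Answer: Rational(-122427, 13) ≈ -9417.5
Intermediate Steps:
Mul(Add(153, Mul(90, Pow(65, -1))), -61) = Mul(Add(153, Mul(90, Rational(1, 65))), -61) = Mul(Add(153, Rational(18, 13)), -61) = Mul(Rational(2007, 13), -61) = Rational(-122427, 13)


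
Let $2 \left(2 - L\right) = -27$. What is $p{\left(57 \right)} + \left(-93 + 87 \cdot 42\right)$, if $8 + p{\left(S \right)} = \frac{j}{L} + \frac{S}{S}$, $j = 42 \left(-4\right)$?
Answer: $\frac{109838}{31} \approx 3543.2$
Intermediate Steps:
$L = \frac{31}{2}$ ($L = 2 - - \frac{27}{2} = 2 + \frac{27}{2} = \frac{31}{2} \approx 15.5$)
$j = -168$
$p{\left(S \right)} = - \frac{553}{31}$ ($p{\left(S \right)} = -8 + \left(- \frac{168}{\frac{31}{2}} + \frac{S}{S}\right) = -8 + \left(\left(-168\right) \frac{2}{31} + 1\right) = -8 + \left(- \frac{336}{31} + 1\right) = -8 - \frac{305}{31} = - \frac{553}{31}$)
$p{\left(57 \right)} + \left(-93 + 87 \cdot 42\right) = - \frac{553}{31} + \left(-93 + 87 \cdot 42\right) = - \frac{553}{31} + \left(-93 + 3654\right) = - \frac{553}{31} + 3561 = \frac{109838}{31}$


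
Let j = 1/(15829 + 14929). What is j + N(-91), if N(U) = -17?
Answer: -522885/30758 ≈ -17.000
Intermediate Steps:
j = 1/30758 ≈ 3.2512e-5
j + N(-91) = 1/30758 - 17 = -522885/30758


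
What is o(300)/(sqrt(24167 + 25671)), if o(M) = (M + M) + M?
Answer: 450*sqrt(49838)/24919 ≈ 4.0315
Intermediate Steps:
o(M) = 3*M (o(M) = 2*M + M = 3*M)
o(300)/(sqrt(24167 + 25671)) = (3*300)/(sqrt(24167 + 25671)) = 900/(sqrt(49838)) = 900*(sqrt(49838)/49838) = 450*sqrt(49838)/24919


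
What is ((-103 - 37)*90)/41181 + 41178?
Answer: 80749458/1961 ≈ 41178.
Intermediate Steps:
((-103 - 37)*90)/41181 + 41178 = -140*90*(1/41181) + 41178 = -12600*1/41181 + 41178 = -600/1961 + 41178 = 80749458/1961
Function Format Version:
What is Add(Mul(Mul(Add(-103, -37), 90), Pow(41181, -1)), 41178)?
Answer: Rational(80749458, 1961) ≈ 41178.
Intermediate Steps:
Add(Mul(Mul(Add(-103, -37), 90), Pow(41181, -1)), 41178) = Add(Mul(Mul(-140, 90), Rational(1, 41181)), 41178) = Add(Mul(-12600, Rational(1, 41181)), 41178) = Add(Rational(-600, 1961), 41178) = Rational(80749458, 1961)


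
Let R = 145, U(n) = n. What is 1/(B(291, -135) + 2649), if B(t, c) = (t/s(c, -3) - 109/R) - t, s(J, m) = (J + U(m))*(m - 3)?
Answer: 40020/94351141 ≈ 0.00042416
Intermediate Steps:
s(J, m) = (-3 + m)*(J + m) (s(J, m) = (J + m)*(m - 3) = (J + m)*(-3 + m) = (-3 + m)*(J + m))
B(t, c) = -109/145 - t + t/(18 - 6*c) (B(t, c) = (t/((-3)² - 3*c - 3*(-3) + c*(-3)) - 109/145) - t = (t/(9 - 3*c + 9 - 3*c) - 109*1/145) - t = (t/(18 - 6*c) - 109/145) - t = (-109/145 + t/(18 - 6*c)) - t = -109/145 - t + t/(18 - 6*c))
1/(B(291, -135) + 2649) = 1/((1962 - 654*(-135) + 2465*291 - 870*(-135)*291)/(870*(-3 - 135)) + 2649) = 1/((1/870)*(1962 + 88290 + 717315 + 34177950)/(-138) + 2649) = 1/((1/870)*(-1/138)*34985517 + 2649) = 1/(-11661839/40020 + 2649) = 1/(94351141/40020) = 40020/94351141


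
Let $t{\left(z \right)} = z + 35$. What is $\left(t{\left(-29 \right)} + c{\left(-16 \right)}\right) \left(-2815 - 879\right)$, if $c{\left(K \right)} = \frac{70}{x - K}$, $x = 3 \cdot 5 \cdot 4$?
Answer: $- \frac{485761}{19} \approx -25566.0$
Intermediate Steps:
$t{\left(z \right)} = 35 + z$
$x = 60$ ($x = 15 \cdot 4 = 60$)
$c{\left(K \right)} = \frac{70}{60 - K}$
$\left(t{\left(-29 \right)} + c{\left(-16 \right)}\right) \left(-2815 - 879\right) = \left(\left(35 - 29\right) - \frac{70}{-60 - 16}\right) \left(-2815 - 879\right) = \left(6 - \frac{70}{-76}\right) \left(-3694\right) = \left(6 - - \frac{35}{38}\right) \left(-3694\right) = \left(6 + \frac{35}{38}\right) \left(-3694\right) = \frac{263}{38} \left(-3694\right) = - \frac{485761}{19}$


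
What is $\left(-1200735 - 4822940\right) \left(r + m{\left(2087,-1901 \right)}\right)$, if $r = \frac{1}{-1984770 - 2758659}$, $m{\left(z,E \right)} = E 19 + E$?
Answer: $\frac{1086340695399505175}{4743429} \approx 2.2902 \cdot 10^{11}$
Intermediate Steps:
$m{\left(z,E \right)} = 20 E$ ($m{\left(z,E \right)} = 19 E + E = 20 E$)
$r = - \frac{1}{4743429}$ ($r = \frac{1}{-4743429} = - \frac{1}{4743429} \approx -2.1082 \cdot 10^{-7}$)
$\left(-1200735 - 4822940\right) \left(r + m{\left(2087,-1901 \right)}\right) = \left(-1200735 - 4822940\right) \left(- \frac{1}{4743429} + 20 \left(-1901\right)\right) = - 6023675 \left(- \frac{1}{4743429} - 38020\right) = \left(-6023675\right) \left(- \frac{180345170581}{4743429}\right) = \frac{1086340695399505175}{4743429}$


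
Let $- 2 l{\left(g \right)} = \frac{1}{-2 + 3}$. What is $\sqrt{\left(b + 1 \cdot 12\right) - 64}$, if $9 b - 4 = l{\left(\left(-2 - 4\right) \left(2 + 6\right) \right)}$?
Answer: $\frac{i \sqrt{1858}}{6} \approx 7.1841 i$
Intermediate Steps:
$l{\left(g \right)} = - \frac{1}{2}$ ($l{\left(g \right)} = - \frac{1}{2 \left(-2 + 3\right)} = - \frac{1}{2 \cdot 1} = \left(- \frac{1}{2}\right) 1 = - \frac{1}{2}$)
$b = \frac{7}{18}$ ($b = \frac{4}{9} + \frac{1}{9} \left(- \frac{1}{2}\right) = \frac{4}{9} - \frac{1}{18} = \frac{7}{18} \approx 0.38889$)
$\sqrt{\left(b + 1 \cdot 12\right) - 64} = \sqrt{\left(\frac{7}{18} + 1 \cdot 12\right) - 64} = \sqrt{\left(\frac{7}{18} + 12\right) - 64} = \sqrt{\frac{223}{18} - 64} = \sqrt{- \frac{929}{18}} = \frac{i \sqrt{1858}}{6}$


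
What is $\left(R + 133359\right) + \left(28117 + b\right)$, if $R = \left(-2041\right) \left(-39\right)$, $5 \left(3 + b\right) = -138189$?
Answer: $\frac{1067171}{5} \approx 2.1343 \cdot 10^{5}$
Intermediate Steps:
$b = - \frac{138204}{5}$ ($b = -3 + \frac{1}{5} \left(-138189\right) = -3 - \frac{138189}{5} = - \frac{138204}{5} \approx -27641.0$)
$R = 79599$
$\left(R + 133359\right) + \left(28117 + b\right) = \left(79599 + 133359\right) + \left(28117 - \frac{138204}{5}\right) = 212958 + \frac{2381}{5} = \frac{1067171}{5}$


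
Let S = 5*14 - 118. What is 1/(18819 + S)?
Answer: 1/18771 ≈ 5.3274e-5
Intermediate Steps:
S = -48 (S = 70 - 118 = -48)
1/(18819 + S) = 1/(18819 - 48) = 1/18771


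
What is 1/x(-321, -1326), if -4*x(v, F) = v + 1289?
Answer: -1/242 ≈ -0.0041322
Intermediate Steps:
x(v, F) = -1289/4 - v/4 (x(v, F) = -(v + 1289)/4 = -(1289 + v)/4 = -1289/4 - v/4)
1/x(-321, -1326) = 1/(-1289/4 - ¼*(-321)) = 1/(-1289/4 + 321/4) = 1/(-242) = -1/242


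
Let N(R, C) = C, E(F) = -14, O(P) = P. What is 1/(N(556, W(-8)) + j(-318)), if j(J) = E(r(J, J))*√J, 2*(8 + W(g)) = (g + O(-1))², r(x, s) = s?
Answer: 130/253537 + 56*I*√318/253537 ≈ 0.00051275 + 0.0039388*I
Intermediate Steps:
W(g) = -8 + (-1 + g)²/2 (W(g) = -8 + (g - 1)²/2 = -8 + (-1 + g)²/2)
j(J) = -14*√J
1/(N(556, W(-8)) + j(-318)) = 1/((-8 + (-1 - 8)²/2) - 14*I*√318) = 1/((-8 + (½)*(-9)²) - 14*I*√318) = 1/((-8 + (½)*81) - 14*I*√318) = 1/((-8 + 81/2) - 14*I*√318) = 1/(65/2 - 14*I*√318)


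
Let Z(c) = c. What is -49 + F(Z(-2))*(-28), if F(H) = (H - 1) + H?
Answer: 91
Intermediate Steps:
F(H) = -1 + 2*H (F(H) = (-1 + H) + H = -1 + 2*H)
-49 + F(Z(-2))*(-28) = -49 + (-1 + 2*(-2))*(-28) = -49 + (-1 - 4)*(-28) = -49 - 5*(-28) = -49 + 140 = 91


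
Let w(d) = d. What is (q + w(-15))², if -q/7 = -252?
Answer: 3059001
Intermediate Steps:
q = 1764 (q = -7*(-252) = 1764)
(q + w(-15))² = (1764 - 15)² = 1749² = 3059001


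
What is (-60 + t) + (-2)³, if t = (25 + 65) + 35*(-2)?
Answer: -48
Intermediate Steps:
t = 20 (t = 90 - 70 = 20)
(-60 + t) + (-2)³ = (-60 + 20) + (-2)³ = -40 - 8 = -48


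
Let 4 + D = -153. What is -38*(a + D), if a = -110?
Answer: 10146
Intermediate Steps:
D = -157 (D = -4 - 153 = -157)
-38*(a + D) = -38*(-110 - 157) = -38*(-267) = 10146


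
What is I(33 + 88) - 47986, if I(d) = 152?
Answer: -47834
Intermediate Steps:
I(33 + 88) - 47986 = 152 - 47986 = -47834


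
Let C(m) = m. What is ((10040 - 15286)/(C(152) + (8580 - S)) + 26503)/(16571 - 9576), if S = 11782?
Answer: 662618/174875 ≈ 3.7891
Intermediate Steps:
((10040 - 15286)/(C(152) + (8580 - S)) + 26503)/(16571 - 9576) = ((10040 - 15286)/(152 + (8580 - 1*11782)) + 26503)/(16571 - 9576) = (-5246/(152 + (8580 - 11782)) + 26503)/6995 = (-5246/(152 - 3202) + 26503)*(1/6995) = (-5246/(-3050) + 26503)*(1/6995) = (-5246*(-1/3050) + 26503)*(1/6995) = (43/25 + 26503)*(1/6995) = (662618/25)*(1/6995) = 662618/174875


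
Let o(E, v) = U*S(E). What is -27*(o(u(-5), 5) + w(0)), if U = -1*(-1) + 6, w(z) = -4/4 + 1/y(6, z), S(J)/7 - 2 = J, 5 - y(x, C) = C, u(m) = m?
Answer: 19953/5 ≈ 3990.6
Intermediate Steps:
y(x, C) = 5 - C
S(J) = 14 + 7*J
w(z) = -1 + 1/(5 - z) (w(z) = -4/4 + 1/(5 - z) = -4*1/4 + 1/(5 - z) = -1 + 1/(5 - z))
U = 7 (U = 1 + 6 = 7)
o(E, v) = 98 + 49*E (o(E, v) = 7*(14 + 7*E) = 98 + 49*E)
-27*(o(u(-5), 5) + w(0)) = -27*((98 + 49*(-5)) + (4 - 1*0)/(-5 + 0)) = -27*((98 - 245) + (4 + 0)/(-5)) = -27*(-147 - 1/5*4) = -27*(-147 - 4/5) = -27*(-739/5) = 19953/5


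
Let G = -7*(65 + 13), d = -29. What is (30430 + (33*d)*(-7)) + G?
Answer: 36583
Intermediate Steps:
G = -546 (G = -7*78 = -546)
(30430 + (33*d)*(-7)) + G = (30430 + (33*(-29))*(-7)) - 546 = (30430 - 957*(-7)) - 546 = (30430 + 6699) - 546 = 37129 - 546 = 36583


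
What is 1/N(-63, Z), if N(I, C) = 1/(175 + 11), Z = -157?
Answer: 186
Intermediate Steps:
N(I, C) = 1/186
1/N(-63, Z) = 1/(1/186) = 186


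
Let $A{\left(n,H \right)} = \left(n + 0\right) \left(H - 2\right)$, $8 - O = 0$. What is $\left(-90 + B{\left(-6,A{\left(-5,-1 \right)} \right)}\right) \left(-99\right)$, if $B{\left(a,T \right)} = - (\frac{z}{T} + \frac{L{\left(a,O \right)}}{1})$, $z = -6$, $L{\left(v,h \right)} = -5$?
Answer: $\frac{41877}{5} \approx 8375.4$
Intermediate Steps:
$O = 8$ ($O = 8 - 0 = 8 + 0 = 8$)
$A{\left(n,H \right)} = n \left(-2 + H\right)$
$B{\left(a,T \right)} = 5 + \frac{6}{T}$ ($B{\left(a,T \right)} = - (- \frac{6}{T} - \frac{5}{1}) = - (- \frac{6}{T} - 5) = - (-5 - \frac{6}{T}) = 5 + \frac{6}{T}$)
$\left(-90 + B{\left(-6,A{\left(-5,-1 \right)} \right)}\right) \left(-99\right) = \left(-90 + \left(5 + \frac{6}{\left(-5\right) \left(-2 - 1\right)}\right)\right) \left(-99\right) = \left(-90 + \left(5 + \frac{6}{\left(-5\right) \left(-3\right)}\right)\right) \left(-99\right) = \left(-90 + \left(5 + \frac{6}{15}\right)\right) \left(-99\right) = \left(-90 + \left(5 + 6 \cdot \frac{1}{15}\right)\right) \left(-99\right) = \left(-90 + \left(5 + \frac{2}{5}\right)\right) \left(-99\right) = \left(-90 + \frac{27}{5}\right) \left(-99\right) = \left(- \frac{423}{5}\right) \left(-99\right) = \frac{41877}{5}$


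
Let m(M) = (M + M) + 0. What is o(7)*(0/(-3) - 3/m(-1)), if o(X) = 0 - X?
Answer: -21/2 ≈ -10.500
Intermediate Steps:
m(M) = 2*M (m(M) = 2*M + 0 = 2*M)
o(X) = -X
o(7)*(0/(-3) - 3/m(-1)) = (-1*7)*(0/(-3) - 3/(2*(-1))) = -7*(0*(-⅓) - 3/(-2)) = -7*(0 - 3*(-½)) = -7*(0 + 3/2) = -7*3/2 = -21/2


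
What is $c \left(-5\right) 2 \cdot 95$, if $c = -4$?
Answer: $3800$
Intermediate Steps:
$c \left(-5\right) 2 \cdot 95 = \left(-4\right) \left(-5\right) 2 \cdot 95 = 20 \cdot 2 \cdot 95 = 40 \cdot 95 = 3800$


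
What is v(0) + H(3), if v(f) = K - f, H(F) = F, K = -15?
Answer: -12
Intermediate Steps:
v(f) = -15 - f
v(0) + H(3) = (-15 - 1*0) + 3 = (-15 + 0) + 3 = -15 + 3 = -12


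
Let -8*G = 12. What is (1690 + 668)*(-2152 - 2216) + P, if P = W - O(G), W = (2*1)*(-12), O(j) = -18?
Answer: -10299750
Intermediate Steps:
G = -3/2 (G = -1/8*12 = -3/2 ≈ -1.5000)
W = -24 (W = 2*(-12) = -24)
P = -6 (P = -24 - 1*(-18) = -24 + 18 = -6)
(1690 + 668)*(-2152 - 2216) + P = (1690 + 668)*(-2152 - 2216) - 6 = 2358*(-4368) - 6 = -10299744 - 6 = -10299750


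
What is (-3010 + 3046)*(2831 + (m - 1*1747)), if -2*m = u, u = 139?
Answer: 36522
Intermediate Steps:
m = -139/2 (m = -½*139 = -139/2 ≈ -69.500)
(-3010 + 3046)*(2831 + (m - 1*1747)) = (-3010 + 3046)*(2831 + (-139/2 - 1*1747)) = 36*(2831 + (-139/2 - 1747)) = 36*(2831 - 3633/2) = 36*(2029/2) = 36522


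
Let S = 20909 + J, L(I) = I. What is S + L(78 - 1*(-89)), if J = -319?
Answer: 20757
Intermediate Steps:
S = 20590 (S = 20909 - 319 = 20590)
S + L(78 - 1*(-89)) = 20590 + (78 - 1*(-89)) = 20590 + (78 + 89) = 20590 + 167 = 20757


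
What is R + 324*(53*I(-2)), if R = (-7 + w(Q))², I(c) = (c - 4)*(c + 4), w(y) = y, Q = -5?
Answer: -205920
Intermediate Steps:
I(c) = (-4 + c)*(4 + c)
R = 144 (R = (-7 - 5)² = (-12)² = 144)
R + 324*(53*I(-2)) = 144 + 324*(53*(-16 + (-2)²)) = 144 + 324*(53*(-16 + 4)) = 144 + 324*(53*(-12)) = 144 + 324*(-636) = 144 - 206064 = -205920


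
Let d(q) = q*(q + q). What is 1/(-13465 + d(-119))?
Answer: 1/14857 ≈ 6.7308e-5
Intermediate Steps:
d(q) = 2*q² (d(q) = q*(2*q) = 2*q²)
1/(-13465 + d(-119)) = 1/(-13465 + 2*(-119)²) = 1/(-13465 + 2*14161) = 1/(-13465 + 28322) = 1/14857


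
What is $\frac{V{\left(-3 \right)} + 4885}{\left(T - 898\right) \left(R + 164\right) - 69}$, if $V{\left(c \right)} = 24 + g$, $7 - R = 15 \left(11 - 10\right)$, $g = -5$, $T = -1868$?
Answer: $- \frac{4904}{431565} \approx -0.011363$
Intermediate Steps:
$R = -8$ ($R = 7 - 15 \left(11 - 10\right) = 7 - 15 \cdot 1 = 7 - 15 = -8$)
$V{\left(c \right)} = 19$ ($V{\left(c \right)} = 24 - 5 = 19$)
$\frac{V{\left(-3 \right)} + 4885}{\left(T - 898\right) \left(R + 164\right) - 69} = \frac{19 + 4885}{\left(-1868 - 898\right) \left(-8 + 164\right) - 69} = \frac{4904}{\left(-2766\right) 156 - 69} = \frac{4904}{-431496 - 69} = \frac{4904}{-431565} = 4904 \left(- \frac{1}{431565}\right) = - \frac{4904}{431565}$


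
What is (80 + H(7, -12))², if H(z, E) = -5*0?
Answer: 6400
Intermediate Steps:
H(z, E) = 0
(80 + H(7, -12))² = (80 + 0)² = 80² = 6400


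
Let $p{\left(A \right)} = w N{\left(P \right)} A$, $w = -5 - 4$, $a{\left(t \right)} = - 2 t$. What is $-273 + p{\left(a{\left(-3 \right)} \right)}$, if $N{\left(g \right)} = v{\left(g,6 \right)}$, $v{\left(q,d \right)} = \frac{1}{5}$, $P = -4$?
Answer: $- \frac{1419}{5} \approx -283.8$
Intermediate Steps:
$v{\left(q,d \right)} = \frac{1}{5}$
$N{\left(g \right)} = \frac{1}{5}$
$w = -9$ ($w = -5 - 4 = -9$)
$p{\left(A \right)} = - \frac{9 A}{5}$ ($p{\left(A \right)} = \left(-9\right) \frac{1}{5} A = - \frac{9 A}{5}$)
$-273 + p{\left(a{\left(-3 \right)} \right)} = -273 - \frac{9 \left(\left(-2\right) \left(-3\right)\right)}{5} = -273 - \frac{54}{5} = - \frac{1419}{5}$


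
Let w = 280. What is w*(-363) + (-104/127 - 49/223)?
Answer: -2878575855/28321 ≈ -1.0164e+5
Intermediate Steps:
w*(-363) + (-104/127 - 49/223) = 280*(-363) + (-104/127 - 49/223) = -101640 + (-104*1/127 - 49*1/223) = -101640 + (-104/127 - 49/223) = -101640 - 29415/28321 = -2878575855/28321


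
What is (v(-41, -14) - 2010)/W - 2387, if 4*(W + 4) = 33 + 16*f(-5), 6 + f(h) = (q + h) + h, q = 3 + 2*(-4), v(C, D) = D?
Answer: -68487/29 ≈ -2361.6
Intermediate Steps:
q = -5 (q = 3 - 8 = -5)
f(h) = -11 + 2*h (f(h) = -6 + ((-5 + h) + h) = -6 + (-5 + 2*h) = -11 + 2*h)
W = -319/4 (W = -4 + (33 + 16*(-11 + 2*(-5)))/4 = -4 + (33 + 16*(-11 - 10))/4 = -4 + (33 + 16*(-21))/4 = -4 + (33 - 336)/4 = -4 + (¼)*(-303) = -4 - 303/4 = -319/4 ≈ -79.750)
(v(-41, -14) - 2010)/W - 2387 = (-14 - 2010)/(-319/4) - 2387 = -2024*(-4/319) - 2387 = 736/29 - 2387 = -68487/29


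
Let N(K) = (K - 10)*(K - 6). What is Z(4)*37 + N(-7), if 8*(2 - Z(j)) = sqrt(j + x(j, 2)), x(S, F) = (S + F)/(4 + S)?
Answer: 295 - 37*sqrt(19)/16 ≈ 284.92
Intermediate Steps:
x(S, F) = (F + S)/(4 + S)
N(K) = (-10 + K)*(-6 + K)
Z(j) = 2 - sqrt(j + (2 + j)/(4 + j))/8
Z(4)*37 + N(-7) = (2 - sqrt(2 + 4 + 4*(4 + 4))/sqrt(4 + 4)/8)*37 + (60 + (-7)**2 - 16*(-7)) = (2 - sqrt(2)*sqrt(2 + 4 + 4*8)/4/8)*37 + (60 + 49 + 112) = (2 - sqrt(2)*sqrt(2 + 4 + 32)/4/8)*37 + 221 = (2 - sqrt(19)/2/8)*37 + 221 = (2 - sqrt(19)/16)*37 + 221 = (74 - 37*sqrt(19)/16) + 221 = 295 - 37*sqrt(19)/16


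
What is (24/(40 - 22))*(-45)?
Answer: -60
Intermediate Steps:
(24/(40 - 22))*(-45) = (24/18)*(-45) = ((1/18)*24)*(-45) = (4/3)*(-45) = -60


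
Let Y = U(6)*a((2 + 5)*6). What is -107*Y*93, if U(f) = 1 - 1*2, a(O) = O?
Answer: 417942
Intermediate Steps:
U(f) = -1 (U(f) = 1 - 2 = -1)
Y = -42 (Y = -(2 + 5)*6 = -7*6 = -1*42 = -42)
-107*Y*93 = -107*(-42)*93 = 4494*93 = 417942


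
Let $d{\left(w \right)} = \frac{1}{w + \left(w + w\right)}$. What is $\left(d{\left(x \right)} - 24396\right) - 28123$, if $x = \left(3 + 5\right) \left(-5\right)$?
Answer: $- \frac{6302281}{120} \approx -52519.0$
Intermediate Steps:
$x = -40$ ($x = 8 \left(-5\right) = -40$)
$d{\left(w \right)} = \frac{1}{3 w}$ ($d{\left(w \right)} = \frac{1}{w + 2 w} = \frac{1}{3 w}$)
$\left(d{\left(x \right)} - 24396\right) - 28123 = \left(\frac{1}{3 \left(-40\right)} - 24396\right) - 28123 = \left(\frac{1}{3} \left(- \frac{1}{40}\right) - 24396\right) - 28123 = \left(- \frac{1}{120} - 24396\right) - 28123 = - \frac{2927521}{120} - 28123 = - \frac{6302281}{120}$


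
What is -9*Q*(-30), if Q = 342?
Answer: 92340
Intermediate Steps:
-9*Q*(-30) = -3078*(-30) = -9*(-10260) = 92340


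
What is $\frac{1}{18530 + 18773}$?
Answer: $\frac{1}{37303} \approx 2.6807 \cdot 10^{-5}$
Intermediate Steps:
$\frac{1}{18530 + 18773} = \frac{1}{37303}$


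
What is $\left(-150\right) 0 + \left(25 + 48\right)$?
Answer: $73$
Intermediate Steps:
$\left(-150\right) 0 + \left(25 + 48\right) = 0 + 73 = 73$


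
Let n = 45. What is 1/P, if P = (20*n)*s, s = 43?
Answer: 1/38700 ≈ 2.5840e-5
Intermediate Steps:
P = 38700 (P = (20*45)*43 = 900*43 = 38700)
1/P = 1/38700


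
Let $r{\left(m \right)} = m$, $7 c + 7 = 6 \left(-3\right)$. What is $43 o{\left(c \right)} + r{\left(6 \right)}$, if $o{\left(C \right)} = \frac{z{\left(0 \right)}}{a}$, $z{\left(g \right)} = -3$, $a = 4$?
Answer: $- \frac{105}{4} \approx -26.25$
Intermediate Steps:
$c = - \frac{25}{7}$ ($c = -1 + \frac{6 \left(-3\right)}{7} = -1 + \frac{1}{7} \left(-18\right) = -1 - \frac{18}{7} = - \frac{25}{7} \approx -3.5714$)
$o{\left(C \right)} = - \frac{3}{4}$
$43 o{\left(c \right)} + r{\left(6 \right)} = 43 \left(- \frac{3}{4}\right) + 6 = - \frac{129}{4} + 6 = - \frac{105}{4}$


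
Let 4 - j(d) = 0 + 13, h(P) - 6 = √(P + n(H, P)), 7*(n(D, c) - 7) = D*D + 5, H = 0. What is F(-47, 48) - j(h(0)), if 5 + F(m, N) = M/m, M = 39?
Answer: 149/47 ≈ 3.1702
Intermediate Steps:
n(D, c) = 54/7 + D²/7 (n(D, c) = 7 + (D*D + 5)/7 = 7 + (D² + 5)/7 = 7 + (5 + D²)/7 = 7 + (5/7 + D²/7) = 54/7 + D²/7)
F(m, N) = -5 + 39/m
h(P) = 6 + √(54/7 + P) (h(P) = 6 + √(P + (54/7 + (⅐)*0²)) = 6 + √(P + (54/7 + (⅐)*0)) = 6 + √(P + (54/7 + 0)) = 6 + √(P + 54/7) = 6 + √(54/7 + P))
j(d) = -9 (j(d) = 4 - (0 + 13) = 4 - 1*13 = 4 - 13 = -9)
F(-47, 48) - j(h(0)) = (-5 + 39/(-47)) - 1*(-9) = (-5 + 39*(-1/47)) + 9 = (-5 - 39/47) + 9 = -274/47 + 9 = 149/47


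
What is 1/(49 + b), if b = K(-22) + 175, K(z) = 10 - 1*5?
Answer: 1/229 ≈ 0.0043668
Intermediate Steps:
K(z) = 5 (K(z) = 10 - 5 = 5)
b = 180 (b = 5 + 175 = 180)
1/(49 + b) = 1/(49 + 180) = 1/229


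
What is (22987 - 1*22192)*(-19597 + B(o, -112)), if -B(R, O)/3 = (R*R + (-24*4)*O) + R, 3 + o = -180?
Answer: -120657945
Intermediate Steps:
o = -183 (o = -3 - 180 = -183)
B(R, O) = -3*R - 3*R² + 288*O (B(R, O) = -3*((R*R + (-24*4)*O) + R) = -3*((R² - 96*O) + R) = -3*(R + R² - 96*O) = -3*R - 3*R² + 288*O)
(22987 - 1*22192)*(-19597 + B(o, -112)) = (22987 - 1*22192)*(-19597 + (-3*(-183) - 3*(-183)² + 288*(-112))) = (22987 - 22192)*(-19597 + (549 - 3*33489 - 32256)) = 795*(-19597 + (549 - 100467 - 32256)) = 795*(-19597 - 132174) = 795*(-151771) = -120657945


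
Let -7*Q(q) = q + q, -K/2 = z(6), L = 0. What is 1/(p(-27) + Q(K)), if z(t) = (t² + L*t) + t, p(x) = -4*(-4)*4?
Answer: 1/88 ≈ 0.011364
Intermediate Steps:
p(x) = 64 (p(x) = 16*4 = 64)
z(t) = t + t² (z(t) = (t² + 0*t) + t = (t² + 0) + t = t² + t = t + t²)
K = -84 (K = -12*(1 + 6) = -12*7 = -2*42 = -84)
Q(q) = -2*q/7 (Q(q) = -(q + q)/7 = -2*q/7)
1/(p(-27) + Q(K)) = 1/(64 - 2/7*(-84)) = 1/(64 + 24) = 1/88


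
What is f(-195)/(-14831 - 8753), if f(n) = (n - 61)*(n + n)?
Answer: -3120/737 ≈ -4.2334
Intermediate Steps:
f(n) = 2*n*(-61 + n) (f(n) = (-61 + n)*(2*n) = 2*n*(-61 + n))
f(-195)/(-14831 - 8753) = (2*(-195)*(-61 - 195))/(-14831 - 8753) = (2*(-195)*(-256))/(-23584) = 99840*(-1/23584) = -3120/737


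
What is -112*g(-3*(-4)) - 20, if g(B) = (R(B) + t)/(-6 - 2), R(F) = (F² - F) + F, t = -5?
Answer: 1926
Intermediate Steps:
R(F) = F²
g(B) = 5/8 - B²/8 (g(B) = (B² - 5)/(-6 - 2) = (-5 + B²)/(-8) = (-5 + B²)*(-⅛) = 5/8 - B²/8)
-112*g(-3*(-4)) - 20 = -112*(5/8 - (-3*(-4))²/8) - 20 = -112*(5/8 - ⅛*12²) - 20 = -112*(5/8 - ⅛*144) - 20 = -112*(5/8 - 18) - 20 = -112*(-139/8) - 20 = 1946 - 20 = 1926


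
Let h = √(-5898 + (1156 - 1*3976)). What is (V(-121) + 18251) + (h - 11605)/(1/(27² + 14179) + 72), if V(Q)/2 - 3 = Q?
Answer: 19163879315/1073377 + 14908*I*√8718/1073377 ≈ 17854.0 + 1.2968*I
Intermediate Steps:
V(Q) = 6 + 2*Q
h = I*√8718 (h = √(-5898 + (1156 - 3976)) = √(-5898 - 2820) = √(-8718) = I*√8718 ≈ 93.37*I)
(V(-121) + 18251) + (h - 11605)/(1/(27² + 14179) + 72) = ((6 + 2*(-121)) + 18251) + (I*√8718 - 11605)/(1/(27² + 14179) + 72) = ((6 - 242) + 18251) + (-11605 + I*√8718)/(1/(729 + 14179) + 72) = (-236 + 18251) + (-11605 + I*√8718)/(1/14908 + 72) = 18015 + (-11605 + I*√8718)/(1/14908 + 72) = 18015 + (-11605 + I*√8718)/(1073377/14908) = 18015 + (-11605 + I*√8718)*(14908/1073377) = 18015 + (-173007340/1073377 + 14908*I*√8718/1073377) = 19163879315/1073377 + 14908*I*√8718/1073377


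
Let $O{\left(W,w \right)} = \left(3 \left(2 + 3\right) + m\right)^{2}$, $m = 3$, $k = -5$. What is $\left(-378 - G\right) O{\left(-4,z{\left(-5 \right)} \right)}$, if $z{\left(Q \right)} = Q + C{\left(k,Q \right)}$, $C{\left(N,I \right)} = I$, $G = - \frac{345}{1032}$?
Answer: $- \frac{10523277}{86} \approx -1.2236 \cdot 10^{5}$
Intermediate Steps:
$G = - \frac{115}{344}$ ($G = \left(-345\right) \frac{1}{1032} = - \frac{115}{344} \approx -0.3343$)
$z{\left(Q \right)} = 2 Q$ ($z{\left(Q \right)} = Q + Q = 2 Q$)
$O{\left(W,w \right)} = 324$ ($O{\left(W,w \right)} = \left(3 \left(2 + 3\right) + 3\right)^{2} = \left(3 \cdot 5 + 3\right)^{2} = \left(15 + 3\right)^{2} = 18^{2} = 324$)
$\left(-378 - G\right) O{\left(-4,z{\left(-5 \right)} \right)} = \left(-378 - - \frac{115}{344}\right) 324 = \left(-378 + \frac{115}{344}\right) 324 = \left(- \frac{129917}{344}\right) 324 = - \frac{10523277}{86}$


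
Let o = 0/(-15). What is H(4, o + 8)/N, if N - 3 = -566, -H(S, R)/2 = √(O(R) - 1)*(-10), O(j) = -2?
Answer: -20*I*√3/563 ≈ -0.061529*I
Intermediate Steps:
o = 0 (o = 0*(-1/15) = 0)
H(S, R) = 20*I*√3 (H(S, R) = -2*√(-2 - 1)*(-10) = -2*√(-3)*(-10) = -2*I*√3*(-10) = -(-20)*I*√3 = 20*I*√3)
N = -563 (N = 3 - 566 = -563)
H(4, o + 8)/N = (20*I*√3)/(-563) = (20*I*√3)*(-1/563) = -20*I*√3/563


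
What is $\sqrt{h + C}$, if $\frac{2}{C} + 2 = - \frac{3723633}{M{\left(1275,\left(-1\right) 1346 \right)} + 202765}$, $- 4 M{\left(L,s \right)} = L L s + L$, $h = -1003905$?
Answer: $\frac{2 i \sqrt{1210697043868811049017110}}{2196348301} \approx 1002.0 i$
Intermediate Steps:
$M{\left(L,s \right)} = - \frac{L}{4} - \frac{s L^{2}}{4}$ ($M{\left(L,s \right)} = - \frac{L L s + L}{4} = - \frac{L^{2} s + L}{4} = - \frac{s L^{2} + L}{4} = - \frac{L + s L^{2}}{4} = - \frac{L}{4} - \frac{s L^{2}}{4}$)
$C = - \frac{2188901035}{2196348301}$ ($C = \frac{2}{-2 - \frac{3723633}{\left(- \frac{1}{4}\right) 1275 \left(1 + 1275 \left(\left(-1\right) 1346\right)\right) + 202765}} = \frac{2}{-2 - \frac{3723633}{\left(- \frac{1}{4}\right) 1275 \left(1 + 1275 \left(-1346\right)\right) + 202765}} = \frac{2}{-2 - \frac{3723633}{\left(- \frac{1}{4}\right) 1275 \left(1 - 1716150\right) + 202765}} = \frac{2}{-2 - \frac{3723633}{\left(- \frac{1}{4}\right) 1275 \left(-1716149\right) + 202765}} = \frac{2}{-2 - \frac{3723633}{\frac{2188089975}{4} + 202765}} = \frac{2}{-2 - \frac{3723633}{\frac{2188901035}{4}}} = \frac{2}{-2 - \frac{14894532}{2188901035}} = \frac{2}{- \frac{4392696602}{2188901035}} = 2 \left(- \frac{2188901035}{4392696602}\right) = - \frac{2188901035}{2196348301} \approx -0.99661$)
$\sqrt{h + C} = \sqrt{-1003905 - \frac{2188901035}{2196348301}} = \sqrt{- \frac{2204927230016440}{2196348301}} = \frac{2 i \sqrt{1210697043868811049017110}}{2196348301}$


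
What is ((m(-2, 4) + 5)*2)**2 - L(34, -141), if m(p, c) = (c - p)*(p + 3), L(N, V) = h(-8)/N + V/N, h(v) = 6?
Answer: 16591/34 ≈ 487.97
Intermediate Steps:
L(N, V) = 6/N + V/N
m(p, c) = (3 + p)*(c - p) (m(p, c) = (c - p)*(3 + p) = (3 + p)*(c - p))
((m(-2, 4) + 5)*2)**2 - L(34, -141) = (((-1*(-2)**2 - 3*(-2) + 3*4 + 4*(-2)) + 5)*2)**2 - (6 - 141)/34 = (((-1*4 + 6 + 12 - 8) + 5)*2)**2 - (-135)/34 = (((-4 + 6 + 12 - 8) + 5)*2)**2 - 1*(-135/34) = ((6 + 5)*2)**2 + 135/34 = (11*2)**2 + 135/34 = 22**2 + 135/34 = 484 + 135/34 = 16591/34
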